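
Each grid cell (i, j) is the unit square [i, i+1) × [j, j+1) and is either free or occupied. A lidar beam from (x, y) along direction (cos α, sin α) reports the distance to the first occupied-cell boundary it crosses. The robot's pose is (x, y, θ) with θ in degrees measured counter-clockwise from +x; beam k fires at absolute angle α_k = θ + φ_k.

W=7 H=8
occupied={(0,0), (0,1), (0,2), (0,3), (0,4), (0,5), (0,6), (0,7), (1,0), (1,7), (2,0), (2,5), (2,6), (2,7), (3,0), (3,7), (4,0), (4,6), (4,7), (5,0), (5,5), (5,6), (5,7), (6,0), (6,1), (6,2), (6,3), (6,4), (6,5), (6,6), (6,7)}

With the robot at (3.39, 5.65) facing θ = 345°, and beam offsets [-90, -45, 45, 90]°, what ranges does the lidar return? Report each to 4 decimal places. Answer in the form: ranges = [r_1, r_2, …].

ranges = [4.8140, 5.2200, 0.7044, 1.3976]

beam 1: φ=-90°, α=255°
  d=(-0.2588,-0.9659)  start (3,5)  tX=1.5068 tY=0.6729  stride 1/|dx|=3.8637 1/|dy|=1.0353
    cross y-line → (3,4), t=0.6729
    cross x-line → (2,4), t=1.5068
    cross y-line → (2,3), t=1.7082
    cross y-line → (2,2), t=2.7435
    cross y-line → (2,1), t=3.7788
    cross y-line → (2,0), t=4.8140 (wall)
  → r_1 = 4.8140
beam 2: φ=-45°, α=300°
  d=(0.5000,-0.8660)  start (3,5)  tX=1.2200 tY=0.7506  stride 1/|dx|=2.0000 1/|dy|=1.1547
    cross y-line → (3,4), t=0.7506
    cross x-line → (4,4), t=1.2200
    cross y-line → (4,3), t=1.9053
    cross y-line → (4,2), t=3.0600
    cross x-line → (5,2), t=3.2200
    cross y-line → (5,1), t=4.2147
    cross x-line → (6,1), t=5.2200 (wall)
  → r_2 = 5.2200
beam 3: φ=45°, α=30°
  d=(0.8660,0.5000)  start (3,5)  tX=0.7044 tY=0.7000  stride 1/|dx|=1.1547 1/|dy|=2.0000
    cross y-line → (3,6), t=0.7000
    cross x-line → (4,6), t=0.7044 (wall)
  → r_3 = 0.7044
beam 4: φ=90°, α=75°
  d=(0.2588,0.9659)  start (3,5)  tX=2.3569 tY=0.3623  stride 1/|dx|=3.8637 1/|dy|=1.0353
    cross y-line → (3,6), t=0.3623
    cross y-line → (3,7), t=1.3976 (wall)
  → r_4 = 1.3976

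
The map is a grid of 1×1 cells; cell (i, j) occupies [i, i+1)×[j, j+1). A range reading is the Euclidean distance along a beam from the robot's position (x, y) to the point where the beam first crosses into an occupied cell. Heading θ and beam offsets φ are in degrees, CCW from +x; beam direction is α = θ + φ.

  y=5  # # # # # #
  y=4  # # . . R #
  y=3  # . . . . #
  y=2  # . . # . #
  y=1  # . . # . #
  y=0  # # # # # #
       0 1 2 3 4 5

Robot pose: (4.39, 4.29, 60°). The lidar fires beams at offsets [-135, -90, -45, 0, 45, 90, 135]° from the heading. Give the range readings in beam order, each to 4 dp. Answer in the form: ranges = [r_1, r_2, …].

ranges = [2.3569, 0.7044, 0.6315, 0.8198, 0.7350, 1.4200, 3.5096]

beam 1: φ=-135°, α=285°
  direction (0.2588, -0.9659); cell (4,4); t to first gridline: x 2.3569, y 0.3002 (then +3.8637 / +1.0353)
    (4,3) via y @ 0.3002
    (4,2) via y @ 1.3355
    (5,2) via x @ 2.3569  # hit
  → r_1 = 2.3569
beam 2: φ=-90°, α=330°
  direction (0.8660, -0.5000); cell (4,4); t to first gridline: x 0.7044, y 0.5800 (then +1.1547 / +2.0000)
    (4,3) via y @ 0.5800
    (5,3) via x @ 0.7044  # hit
  → r_2 = 0.7044
beam 3: φ=-45°, α=15°
  direction (0.9659, 0.2588); cell (4,4); t to first gridline: x 0.6315, y 2.7432 (then +1.0353 / +3.8637)
    (5,4) via x @ 0.6315  # hit
  → r_3 = 0.6315
beam 4: φ=0°, α=60°
  direction (0.5000, 0.8660); cell (4,4); t to first gridline: x 1.2200, y 0.8198 (then +2.0000 / +1.1547)
    (4,5) via y @ 0.8198  # hit
  → r_4 = 0.8198
beam 5: φ=45°, α=105°
  direction (-0.2588, 0.9659); cell (4,4); t to first gridline: x 1.5068, y 0.7350 (then +3.8637 / +1.0353)
    (4,5) via y @ 0.7350  # hit
  → r_5 = 0.7350
beam 6: φ=90°, α=150°
  direction (-0.8660, 0.5000); cell (4,4); t to first gridline: x 0.4503, y 1.4200 (then +1.1547 / +2.0000)
    (3,4) via x @ 0.4503
    (3,5) via y @ 1.4200  # hit
  → r_6 = 1.4200
beam 7: φ=135°, α=195°
  direction (-0.9659, -0.2588); cell (4,4); t to first gridline: x 0.4038, y 1.1205 (then +1.0353 / +3.8637)
    (3,4) via x @ 0.4038
    (3,3) via y @ 1.1205
    (2,3) via x @ 1.4390
    (1,3) via x @ 2.4743
    (0,3) via x @ 3.5096  # hit
  → r_7 = 3.5096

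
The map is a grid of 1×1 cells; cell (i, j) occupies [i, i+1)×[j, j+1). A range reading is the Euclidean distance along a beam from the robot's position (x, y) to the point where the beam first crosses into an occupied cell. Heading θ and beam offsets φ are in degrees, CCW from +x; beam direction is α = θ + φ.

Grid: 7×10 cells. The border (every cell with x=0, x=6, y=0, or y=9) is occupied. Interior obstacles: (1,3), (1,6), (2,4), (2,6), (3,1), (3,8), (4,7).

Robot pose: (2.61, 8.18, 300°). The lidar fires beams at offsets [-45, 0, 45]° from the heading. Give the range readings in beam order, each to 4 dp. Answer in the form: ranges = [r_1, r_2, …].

beam 1: φ=-45°, α=255°
  direction (-0.2588, -0.9659); cell (2,8); t to first gridline: x 2.3569, y 0.1863 (then +3.8637 / +1.0353)
    (2,7) via y @ 0.1863
    (2,6) via y @ 1.2216  # hit
  → r_1 = 1.2216
beam 2: φ=0°, α=300°
  direction (0.5000, -0.8660); cell (2,8); t to first gridline: x 0.7800, y 0.2078 (then +2.0000 / +1.1547)
    (2,7) via y @ 0.2078
    (3,7) via x @ 0.7800
    (3,6) via y @ 1.3625
    (3,5) via y @ 2.5172
    (4,5) via x @ 2.7800
    (4,4) via y @ 3.6719
    (5,4) via x @ 4.7800
    (5,3) via y @ 4.8266
    (5,2) via y @ 5.9813
    (6,2) via x @ 6.7800  # hit
  → r_2 = 6.7800
beam 3: φ=45°, α=345°
  direction (0.9659, -0.2588); cell (2,8); t to first gridline: x 0.4038, y 0.6955 (then +1.0353 / +3.8637)
    (3,8) via x @ 0.4038  # hit
  → r_3 = 0.4038

ranges = [1.2216, 6.7800, 0.4038]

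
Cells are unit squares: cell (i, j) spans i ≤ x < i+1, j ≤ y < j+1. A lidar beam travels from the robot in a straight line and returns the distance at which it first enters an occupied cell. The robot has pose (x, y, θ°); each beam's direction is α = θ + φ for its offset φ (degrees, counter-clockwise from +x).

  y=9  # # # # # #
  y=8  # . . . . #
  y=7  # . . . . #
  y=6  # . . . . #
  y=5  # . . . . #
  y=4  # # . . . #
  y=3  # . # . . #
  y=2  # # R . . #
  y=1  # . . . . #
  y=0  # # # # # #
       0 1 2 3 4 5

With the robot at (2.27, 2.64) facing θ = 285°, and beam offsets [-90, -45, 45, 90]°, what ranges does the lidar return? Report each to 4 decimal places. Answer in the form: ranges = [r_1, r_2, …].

beam 1: φ=-90°, α=195°
  direction (-0.9659, -0.2588); cell (2,2); t to first gridline: x 0.2795, y 2.4728 (then +1.0353 / +3.8637)
    (1,2) via x @ 0.2795  # hit
  → r_1 = 0.2795
beam 2: φ=-45°, α=240°
  direction (-0.5000, -0.8660); cell (2,2); t to first gridline: x 0.5400, y 0.7390 (then +2.0000 / +1.1547)
    (1,2) via x @ 0.5400  # hit
  → r_2 = 0.5400
beam 3: φ=45°, α=330°
  direction (0.8660, -0.5000); cell (2,2); t to first gridline: x 0.8429, y 1.2800 (then +1.1547 / +2.0000)
    (3,2) via x @ 0.8429
    (3,1) via y @ 1.2800
    (4,1) via x @ 1.9976
    (5,1) via x @ 3.1523  # hit
  → r_3 = 3.1523
beam 4: φ=90°, α=15°
  direction (0.9659, 0.2588); cell (2,2); t to first gridline: x 0.7558, y 1.3909 (then +1.0353 / +3.8637)
    (3,2) via x @ 0.7558
    (3,3) via y @ 1.3909
    (4,3) via x @ 1.7910
    (5,3) via x @ 2.8263  # hit
  → r_4 = 2.8263

ranges = [0.2795, 0.5400, 3.1523, 2.8263]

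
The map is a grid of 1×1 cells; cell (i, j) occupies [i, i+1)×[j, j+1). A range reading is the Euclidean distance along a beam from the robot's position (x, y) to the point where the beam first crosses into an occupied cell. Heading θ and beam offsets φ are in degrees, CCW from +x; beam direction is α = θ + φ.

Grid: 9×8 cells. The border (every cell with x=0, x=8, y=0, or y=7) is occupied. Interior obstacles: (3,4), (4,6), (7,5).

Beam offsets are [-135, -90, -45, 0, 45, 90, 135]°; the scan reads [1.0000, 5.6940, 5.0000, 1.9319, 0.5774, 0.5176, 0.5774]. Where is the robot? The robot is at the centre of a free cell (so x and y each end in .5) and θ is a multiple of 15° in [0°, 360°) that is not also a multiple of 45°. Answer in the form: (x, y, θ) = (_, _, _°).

The pose lattice has 39·16 = 624 candidates. Test each by forward raycasting.
  (1.5, 5.5, 105°): beam 1 = 1.7321 ≠ 1.0000 ✗
  (1.5, 3.5, 150°): beam 1 = 1.9319 ≠ 1.0000 ✗
  (1.5, 1.5, 345°): beam 1 = 0.5774 ≠ 1.0000 ✗
  (4.5, 2.5, 165°): beam 1 = 4.0415 ≠ 1.0000 ✗
  …
  (7.5, 1.5, 195°): r_1=1.0000, r_2=5.6940, r_3=5.0000, r_4=1.9319, r_5=0.5774, r_6=0.5176, r_7=0.5774 — all match ✓
No second candidate reproduces the full scan.

(x, y, θ) = (7.5, 1.5, 195°)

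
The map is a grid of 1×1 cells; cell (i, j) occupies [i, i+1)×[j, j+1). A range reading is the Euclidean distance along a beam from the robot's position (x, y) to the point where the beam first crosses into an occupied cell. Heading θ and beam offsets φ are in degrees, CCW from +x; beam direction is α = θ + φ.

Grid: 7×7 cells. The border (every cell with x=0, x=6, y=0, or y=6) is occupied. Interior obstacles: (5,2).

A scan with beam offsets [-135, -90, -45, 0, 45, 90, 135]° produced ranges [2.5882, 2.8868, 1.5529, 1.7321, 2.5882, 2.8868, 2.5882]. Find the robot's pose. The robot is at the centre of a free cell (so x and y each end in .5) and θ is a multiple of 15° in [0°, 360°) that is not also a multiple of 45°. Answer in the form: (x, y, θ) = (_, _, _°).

The pose lattice has 24·16 = 384 candidates. Test each by forward raycasting.
  (3.5, 1.5, 300°): beam 2 = 1.0000 ≠ 2.8868 ✗
  (1.5, 4.5, 255°): beam 1 = 1.0000 ≠ 2.5882 ✗
  (2.5, 4.5, 300°): beam 1 = 1.5529 ≠ 2.5882 ✗
  (1.5, 3.5, 255°): beam 1 = 1.0000 ≠ 2.5882 ✗
  (2.5, 1.5, 345°): beam 1 = 1.0000 ≠ 2.5882 ✗
  …
  (2.5, 3.5, 210°): r_1=2.5882, r_2=2.8868, r_3=1.5529, r_4=1.7321, r_5=2.5882, r_6=2.8868, r_7=2.5882 — all match ✓
No second candidate reproduces the full scan.

(x, y, θ) = (2.5, 3.5, 210°)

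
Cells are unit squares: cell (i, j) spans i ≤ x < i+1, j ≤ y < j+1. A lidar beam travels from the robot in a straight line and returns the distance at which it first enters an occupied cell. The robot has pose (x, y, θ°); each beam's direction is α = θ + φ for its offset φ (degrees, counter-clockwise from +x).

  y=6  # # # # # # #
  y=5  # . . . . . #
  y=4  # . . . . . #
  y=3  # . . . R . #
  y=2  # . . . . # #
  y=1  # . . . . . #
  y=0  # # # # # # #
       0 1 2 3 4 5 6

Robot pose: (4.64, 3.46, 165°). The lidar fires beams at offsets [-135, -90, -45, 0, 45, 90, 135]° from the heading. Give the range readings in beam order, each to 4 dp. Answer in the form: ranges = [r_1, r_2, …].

ranges = [1.5704, 2.6296, 2.9329, 3.7684, 4.2031, 2.5468, 0.7200]

beam 1: φ=-135°, α=30°
  d=(0.8660,0.5000)  start (4,3)  tX=0.4157 tY=1.0800  stride 1/|dx|=1.1547 1/|dy|=2.0000
    cross x-line → (5,3), t=0.4157
    cross y-line → (5,4), t=1.0800
    cross x-line → (6,4), t=1.5704 (wall)
  → r_1 = 1.5704
beam 2: φ=-90°, α=75°
  d=(0.2588,0.9659)  start (4,3)  tX=1.3909 tY=0.5590  stride 1/|dx|=3.8637 1/|dy|=1.0353
    cross y-line → (4,4), t=0.5590
    cross x-line → (5,4), t=1.3909
    cross y-line → (5,5), t=1.5943
    cross y-line → (5,6), t=2.6296 (wall)
  → r_2 = 2.6296
beam 3: φ=-45°, α=120°
  d=(-0.5000,0.8660)  start (4,3)  tX=1.2800 tY=0.6235  stride 1/|dx|=2.0000 1/|dy|=1.1547
    cross y-line → (4,4), t=0.6235
    cross x-line → (3,4), t=1.2800
    cross y-line → (3,5), t=1.7782
    cross y-line → (3,6), t=2.9329 (wall)
  → r_3 = 2.9329
beam 4: φ=0°, α=165°
  d=(-0.9659,0.2588)  start (4,3)  tX=0.6626 tY=2.0864  stride 1/|dx|=1.0353 1/|dy|=3.8637
    cross x-line → (3,3), t=0.6626
    cross x-line → (2,3), t=1.6979
    cross y-line → (2,4), t=2.0864
    cross x-line → (1,4), t=2.7331
    cross x-line → (0,4), t=3.7684 (wall)
  → r_4 = 3.7684
beam 5: φ=45°, α=210°
  d=(-0.8660,-0.5000)  start (4,3)  tX=0.7390 tY=0.9200  stride 1/|dx|=1.1547 1/|dy|=2.0000
    cross x-line → (3,3), t=0.7390
    cross y-line → (3,2), t=0.9200
    cross x-line → (2,2), t=1.8937
    cross y-line → (2,1), t=2.9200
    cross x-line → (1,1), t=3.0484
    cross x-line → (0,1), t=4.2031 (wall)
  → r_5 = 4.2031
beam 6: φ=90°, α=255°
  d=(-0.2588,-0.9659)  start (4,3)  tX=2.4728 tY=0.4762  stride 1/|dx|=3.8637 1/|dy|=1.0353
    cross y-line → (4,2), t=0.4762
    cross y-line → (4,1), t=1.5115
    cross x-line → (3,1), t=2.4728
    cross y-line → (3,0), t=2.5468 (wall)
  → r_6 = 2.5468
beam 7: φ=135°, α=300°
  d=(0.5000,-0.8660)  start (4,3)  tX=0.7200 tY=0.5312  stride 1/|dx|=2.0000 1/|dy|=1.1547
    cross y-line → (4,2), t=0.5312
    cross x-line → (5,2), t=0.7200 (wall)
  → r_7 = 0.7200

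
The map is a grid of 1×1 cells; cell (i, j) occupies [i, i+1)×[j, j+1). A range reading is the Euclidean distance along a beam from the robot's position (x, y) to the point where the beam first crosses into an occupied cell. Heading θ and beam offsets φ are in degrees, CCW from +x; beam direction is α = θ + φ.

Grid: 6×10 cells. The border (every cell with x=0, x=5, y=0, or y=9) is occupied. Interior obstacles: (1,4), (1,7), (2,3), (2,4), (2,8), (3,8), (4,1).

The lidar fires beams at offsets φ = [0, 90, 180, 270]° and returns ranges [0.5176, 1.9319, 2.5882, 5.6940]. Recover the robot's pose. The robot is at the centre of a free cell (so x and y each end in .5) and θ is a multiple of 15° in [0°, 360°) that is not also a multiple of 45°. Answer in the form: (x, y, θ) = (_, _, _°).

(x, y, θ) = (4.5, 6.5, 345°)

Enumerate (i+0.5, j+0.5, θ) over the 25 free cells and 16 admissible headings. For each, cast all 4 beams and compare to the given ranges.
  (4.5, 6.5, 165°): beam 1 = 2.5882 ≠ 0.5176 ✗
  (4.5, 8.5, 345°): beam 2 = 0.5176 ≠ 1.9319 ✗
  (4.5, 8.5, 285°): beam 1 = 1.9319 ≠ 0.5176 ✗
  (1.5, 6.5, 165°): beam 2 = 1.5529 ≠ 1.9319 ✗
  …
  (4.5, 6.5, 345°): r_1=0.5176, r_2=1.9319, r_3=2.5882, r_4=5.6940 — all match ✓
No second candidate reproduces the full scan.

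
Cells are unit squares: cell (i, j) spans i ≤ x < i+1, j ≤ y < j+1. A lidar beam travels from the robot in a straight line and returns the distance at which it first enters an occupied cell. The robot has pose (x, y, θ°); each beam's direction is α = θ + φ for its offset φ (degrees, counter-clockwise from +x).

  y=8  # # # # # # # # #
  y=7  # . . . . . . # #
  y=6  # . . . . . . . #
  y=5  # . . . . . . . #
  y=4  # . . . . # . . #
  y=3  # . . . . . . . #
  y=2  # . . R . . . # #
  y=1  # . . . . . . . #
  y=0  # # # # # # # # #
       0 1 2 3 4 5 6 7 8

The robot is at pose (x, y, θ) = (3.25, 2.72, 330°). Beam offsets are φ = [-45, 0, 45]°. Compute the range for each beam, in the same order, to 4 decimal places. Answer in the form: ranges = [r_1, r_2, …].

beam 1: φ=-45°, α=285°
  dir = (cos 285°, sin 285°) = (0.2588, -0.9659); from cell (3,2)
  next x-line at t=2.8978, next y-line at t=0.7454; Δt_x=3.8637, Δt_y=1.0353
    y: enter (3,1) at t=0.7454
    y: enter (3,0) at t=1.7807 ← occupied
  → r_1 = 1.7807
beam 2: φ=0°, α=330°
  dir = (cos 330°, sin 330°) = (0.8660, -0.5000); from cell (3,2)
  next x-line at t=0.8660, next y-line at t=1.4400; Δt_x=1.1547, Δt_y=2.0000
    x: enter (4,2) at t=0.8660
    y: enter (4,1) at t=1.4400
    x: enter (5,1) at t=2.0207
    x: enter (6,1) at t=3.1754
    y: enter (6,0) at t=3.4400 ← occupied
  → r_2 = 3.4400
beam 3: φ=45°, α=15°
  dir = (cos 15°, sin 15°) = (0.9659, 0.2588); from cell (3,2)
  next x-line at t=0.7765, next y-line at t=1.0818; Δt_x=1.0353, Δt_y=3.8637
    x: enter (4,2) at t=0.7765
    y: enter (4,3) at t=1.0818
    x: enter (5,3) at t=1.8117
    x: enter (6,3) at t=2.8470
    x: enter (7,3) at t=3.8823
    x: enter (8,3) at t=4.9176 ← occupied
  → r_3 = 4.9176

ranges = [1.7807, 3.4400, 4.9176]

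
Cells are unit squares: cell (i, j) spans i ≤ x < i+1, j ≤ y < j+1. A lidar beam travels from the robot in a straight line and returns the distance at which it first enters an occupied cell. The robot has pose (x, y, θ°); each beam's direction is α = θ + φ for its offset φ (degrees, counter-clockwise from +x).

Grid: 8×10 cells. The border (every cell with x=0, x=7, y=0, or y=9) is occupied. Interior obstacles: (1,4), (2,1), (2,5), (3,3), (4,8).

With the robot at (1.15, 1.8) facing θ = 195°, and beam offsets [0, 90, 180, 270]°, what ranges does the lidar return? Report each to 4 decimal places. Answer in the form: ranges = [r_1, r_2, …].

beam 1: φ=0°, α=195°
  cosα=-0.9659 sinα=-0.2588 | (1,1) | tMaxX 0.1553 tMaxY 3.0910 | tΔX 1.0353 tΔY 3.8637
    t=0.1553 [x] (0,1) — stop
  → r_1 = 0.1553
beam 2: φ=90°, α=285°
  cosα=0.2588 sinα=-0.9659 | (1,1) | tMaxX 3.2841 tMaxY 0.8282 | tΔX 3.8637 tΔY 1.0353
    t=0.8282 [y] (1,0) — stop
  → r_2 = 0.8282
beam 3: φ=180°, α=15°
  cosα=0.9659 sinα=0.2588 | (1,1) | tMaxX 0.8800 tMaxY 0.7727 | tΔX 1.0353 tΔY 3.8637
    t=0.7727 [y] (1,2)
    t=0.8800 [x] (2,2)
    t=1.9153 [x] (3,2)
    t=2.9505 [x] (4,2)
    t=3.9858 [x] (5,2)
    t=4.6364 [y] (5,3)
    t=5.0211 [x] (6,3)
    t=6.0564 [x] (7,3) — stop
  → r_3 = 6.0564
beam 4: φ=270°, α=105°
  cosα=-0.2588 sinα=0.9659 | (1,1) | tMaxX 0.5796 tMaxY 0.2071 | tΔX 3.8637 tΔY 1.0353
    t=0.2071 [y] (1,2)
    t=0.5796 [x] (0,2) — stop
  → r_4 = 0.5796

ranges = [0.1553, 0.8282, 6.0564, 0.5796]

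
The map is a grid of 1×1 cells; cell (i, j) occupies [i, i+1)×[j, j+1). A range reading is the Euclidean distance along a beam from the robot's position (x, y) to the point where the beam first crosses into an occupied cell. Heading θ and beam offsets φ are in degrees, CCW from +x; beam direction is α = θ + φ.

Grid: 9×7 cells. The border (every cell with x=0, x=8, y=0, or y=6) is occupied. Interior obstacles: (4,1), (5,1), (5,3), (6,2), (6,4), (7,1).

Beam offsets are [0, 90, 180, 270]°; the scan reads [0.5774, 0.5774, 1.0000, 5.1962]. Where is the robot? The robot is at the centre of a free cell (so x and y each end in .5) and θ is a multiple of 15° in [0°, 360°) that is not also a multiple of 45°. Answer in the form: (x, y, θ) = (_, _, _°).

(x, y, θ) = (1.5, 1.5, 150°)

The pose lattice has 29·16 = 464 candidates. Test each by forward raycasting.
  (1.5, 2.5, 210°): beam 2 = 1.7321 ≠ 0.5774 ✗
  (4.5, 3.5, 60°): beam 1 = 2.8868 ≠ 0.5774 ✗
  (7.5, 4.5, 150°): beam 2 = 1.7321 ≠ 0.5774 ✗
  (3.5, 4.5, 330°): beam 1 = 1.7321 ≠ 0.5774 ✗
  …
  (1.5, 1.5, 150°): r_1=0.5774, r_2=0.5774, r_3=1.0000, r_4=5.1962 — all match ✓
Only this pose fits every beam.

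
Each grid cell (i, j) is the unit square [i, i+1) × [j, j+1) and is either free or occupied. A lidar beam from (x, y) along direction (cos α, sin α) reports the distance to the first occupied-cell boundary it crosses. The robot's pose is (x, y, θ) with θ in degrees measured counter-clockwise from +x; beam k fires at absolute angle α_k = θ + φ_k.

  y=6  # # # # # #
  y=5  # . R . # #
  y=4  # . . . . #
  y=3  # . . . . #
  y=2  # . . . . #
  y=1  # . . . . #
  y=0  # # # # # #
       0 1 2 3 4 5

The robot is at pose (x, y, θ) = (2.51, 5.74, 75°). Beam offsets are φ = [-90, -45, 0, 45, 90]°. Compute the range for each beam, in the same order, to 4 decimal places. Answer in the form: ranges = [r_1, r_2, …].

ranges = [1.5426, 0.5200, 0.2692, 0.3002, 1.0046]

beam 1: φ=-90°, α=345°
  cosα=0.9659 sinα=-0.2588 | (2,5) | tMaxX 0.5073 tMaxY 2.8591 | tΔX 1.0353 tΔY 3.8637
    t=0.5073 [x] (3,5)
    t=1.5426 [x] (4,5) — stop
  → r_1 = 1.5426
beam 2: φ=-45°, α=30°
  cosα=0.8660 sinα=0.5000 | (2,5) | tMaxX 0.5658 tMaxY 0.5200 | tΔX 1.1547 tΔY 2.0000
    t=0.5200 [y] (2,6) — stop
  → r_2 = 0.5200
beam 3: φ=0°, α=75°
  cosα=0.2588 sinα=0.9659 | (2,5) | tMaxX 1.8932 tMaxY 0.2692 | tΔX 3.8637 tΔY 1.0353
    t=0.2692 [y] (2,6) — stop
  → r_3 = 0.2692
beam 4: φ=45°, α=120°
  cosα=-0.5000 sinα=0.8660 | (2,5) | tMaxX 1.0200 tMaxY 0.3002 | tΔX 2.0000 tΔY 1.1547
    t=0.3002 [y] (2,6) — stop
  → r_4 = 0.3002
beam 5: φ=90°, α=165°
  cosα=-0.9659 sinα=0.2588 | (2,5) | tMaxX 0.5280 tMaxY 1.0046 | tΔX 1.0353 tΔY 3.8637
    t=0.5280 [x] (1,5)
    t=1.0046 [y] (1,6) — stop
  → r_5 = 1.0046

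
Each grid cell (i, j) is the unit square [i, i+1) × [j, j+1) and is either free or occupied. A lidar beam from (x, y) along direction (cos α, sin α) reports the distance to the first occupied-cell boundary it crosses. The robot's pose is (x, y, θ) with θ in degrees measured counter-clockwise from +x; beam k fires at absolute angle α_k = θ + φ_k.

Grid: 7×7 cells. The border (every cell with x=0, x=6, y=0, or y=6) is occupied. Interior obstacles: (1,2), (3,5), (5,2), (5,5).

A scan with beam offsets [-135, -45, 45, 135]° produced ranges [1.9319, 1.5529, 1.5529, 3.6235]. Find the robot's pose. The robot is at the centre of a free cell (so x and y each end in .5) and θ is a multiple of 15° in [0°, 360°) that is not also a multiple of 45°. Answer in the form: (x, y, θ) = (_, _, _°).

(x, y, θ) = (4.5, 4.5, 60°)

The pose lattice has 21·16 = 336 candidates. Test each by forward raycasting.
  (2.5, 2.5, 30°): beam 1 = 1.5529 ≠ 1.9319 ✗
  (2.5, 3.5, 195°): beam 1 = 1.7321 ≠ 1.9319 ✗
  (5.5, 3.5, 195°): beam 1 = 1.0000 ≠ 1.9319 ✗
  …
  (4.5, 4.5, 60°): r_1=1.9319, r_2=1.5529, r_3=1.5529, r_4=3.6235 — all match ✓
No second candidate reproduces the full scan.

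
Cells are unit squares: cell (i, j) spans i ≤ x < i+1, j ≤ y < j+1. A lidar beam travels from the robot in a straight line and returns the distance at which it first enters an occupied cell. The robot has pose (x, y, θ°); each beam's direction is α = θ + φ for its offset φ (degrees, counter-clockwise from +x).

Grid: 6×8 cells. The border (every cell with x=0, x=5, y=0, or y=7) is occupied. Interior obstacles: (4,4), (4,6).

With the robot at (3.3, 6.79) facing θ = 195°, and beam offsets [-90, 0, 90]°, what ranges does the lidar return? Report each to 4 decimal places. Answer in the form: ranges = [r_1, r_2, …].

beam 1: φ=-90°, α=105°
  d=(-0.2588,0.9659)  start (3,6)  tX=1.1591 tY=0.2174  stride 1/|dx|=3.8637 1/|dy|=1.0353
    cross y-line → (3,7), t=0.2174 (wall)
  → r_1 = 0.2174
beam 2: φ=0°, α=195°
  d=(-0.9659,-0.2588)  start (3,6)  tX=0.3106 tY=3.0523  stride 1/|dx|=1.0353 1/|dy|=3.8637
    cross x-line → (2,6), t=0.3106
    cross x-line → (1,6), t=1.3459
    cross x-line → (0,6), t=2.3811 (wall)
  → r_2 = 2.3811
beam 3: φ=90°, α=285°
  d=(0.2588,-0.9659)  start (3,6)  tX=2.7046 tY=0.8179  stride 1/|dx|=3.8637 1/|dy|=1.0353
    cross y-line → (3,5), t=0.8179
    cross y-line → (3,4), t=1.8531
    cross x-line → (4,4), t=2.7046 (wall)
  → r_3 = 2.7046

ranges = [0.2174, 2.3811, 2.7046]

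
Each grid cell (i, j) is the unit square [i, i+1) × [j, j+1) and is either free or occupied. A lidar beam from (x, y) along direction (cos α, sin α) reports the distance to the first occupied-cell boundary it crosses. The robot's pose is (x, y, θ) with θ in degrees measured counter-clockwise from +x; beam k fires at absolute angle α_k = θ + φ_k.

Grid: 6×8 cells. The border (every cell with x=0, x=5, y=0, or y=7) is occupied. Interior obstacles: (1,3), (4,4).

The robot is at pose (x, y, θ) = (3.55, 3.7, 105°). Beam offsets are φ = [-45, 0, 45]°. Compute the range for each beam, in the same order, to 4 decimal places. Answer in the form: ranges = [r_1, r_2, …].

ranges = [0.9000, 3.4164, 2.9445]

beam 1: φ=-45°, α=60°
  d=(0.5000,0.8660)  start (3,3)  tX=0.9000 tY=0.3464  stride 1/|dx|=2.0000 1/|dy|=1.1547
    cross y-line → (3,4), t=0.3464
    cross x-line → (4,4), t=0.9000 (wall)
  → r_1 = 0.9000
beam 2: φ=0°, α=105°
  d=(-0.2588,0.9659)  start (3,3)  tX=2.1250 tY=0.3106  stride 1/|dx|=3.8637 1/|dy|=1.0353
    cross y-line → (3,4), t=0.3106
    cross y-line → (3,5), t=1.3459
    cross x-line → (2,5), t=2.1250
    cross y-line → (2,6), t=2.3811
    cross y-line → (2,7), t=3.4164 (wall)
  → r_2 = 3.4164
beam 3: φ=45°, α=150°
  d=(-0.8660,0.5000)  start (3,3)  tX=0.6351 tY=0.6000  stride 1/|dx|=1.1547 1/|dy|=2.0000
    cross y-line → (3,4), t=0.6000
    cross x-line → (2,4), t=0.6351
    cross x-line → (1,4), t=1.7898
    cross y-line → (1,5), t=2.6000
    cross x-line → (0,5), t=2.9445 (wall)
  → r_3 = 2.9445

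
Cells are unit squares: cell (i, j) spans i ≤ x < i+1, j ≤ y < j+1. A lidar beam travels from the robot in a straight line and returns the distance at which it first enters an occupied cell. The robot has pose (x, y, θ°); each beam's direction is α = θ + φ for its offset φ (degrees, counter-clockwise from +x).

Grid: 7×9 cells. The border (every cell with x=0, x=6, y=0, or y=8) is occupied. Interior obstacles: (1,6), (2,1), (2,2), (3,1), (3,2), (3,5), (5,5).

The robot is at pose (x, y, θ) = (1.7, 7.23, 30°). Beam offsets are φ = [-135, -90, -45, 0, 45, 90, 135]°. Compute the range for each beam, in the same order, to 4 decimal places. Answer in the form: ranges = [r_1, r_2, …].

beam 1: φ=-135°, α=255°
  dir = (cos 255°, sin 255°) = (-0.2588, -0.9659); from cell (1,7)
  next x-line at t=2.7046, next y-line at t=0.2381; Δt_x=3.8637, Δt_y=1.0353
    y: enter (1,6) at t=0.2381 ← occupied
  → r_1 = 0.2381
beam 2: φ=-90°, α=300°
  dir = (cos 300°, sin 300°) = (0.5000, -0.8660); from cell (1,7)
  next x-line at t=0.6000, next y-line at t=0.2656; Δt_x=2.0000, Δt_y=1.1547
    y: enter (1,6) at t=0.2656 ← occupied
  → r_2 = 0.2656
beam 3: φ=-45°, α=345°
  dir = (cos 345°, sin 345°) = (0.9659, -0.2588); from cell (1,7)
  next x-line at t=0.3106, next y-line at t=0.8887; Δt_x=1.0353, Δt_y=3.8637
    x: enter (2,7) at t=0.3106
    y: enter (2,6) at t=0.8887
    x: enter (3,6) at t=1.3459
    x: enter (4,6) at t=2.3811
    x: enter (5,6) at t=3.4164
    x: enter (6,6) at t=4.4517 ← occupied
  → r_3 = 4.4517
beam 4: φ=0°, α=30°
  dir = (cos 30°, sin 30°) = (0.8660, 0.5000); from cell (1,7)
  next x-line at t=0.3464, next y-line at t=1.5400; Δt_x=1.1547, Δt_y=2.0000
    x: enter (2,7) at t=0.3464
    x: enter (3,7) at t=1.5011
    y: enter (3,8) at t=1.5400 ← occupied
  → r_4 = 1.5400
beam 5: φ=45°, α=75°
  dir = (cos 75°, sin 75°) = (0.2588, 0.9659); from cell (1,7)
  next x-line at t=1.1591, next y-line at t=0.7972; Δt_x=3.8637, Δt_y=1.0353
    y: enter (1,8) at t=0.7972 ← occupied
  → r_5 = 0.7972
beam 6: φ=90°, α=120°
  dir = (cos 120°, sin 120°) = (-0.5000, 0.8660); from cell (1,7)
  next x-line at t=1.4000, next y-line at t=0.8891; Δt_x=2.0000, Δt_y=1.1547
    y: enter (1,8) at t=0.8891 ← occupied
  → r_6 = 0.8891
beam 7: φ=135°, α=165°
  dir = (cos 165°, sin 165°) = (-0.9659, 0.2588); from cell (1,7)
  next x-line at t=0.7247, next y-line at t=2.9751; Δt_x=1.0353, Δt_y=3.8637
    x: enter (0,7) at t=0.7247 ← occupied
  → r_7 = 0.7247

ranges = [0.2381, 0.2656, 4.4517, 1.5400, 0.7972, 0.8891, 0.7247]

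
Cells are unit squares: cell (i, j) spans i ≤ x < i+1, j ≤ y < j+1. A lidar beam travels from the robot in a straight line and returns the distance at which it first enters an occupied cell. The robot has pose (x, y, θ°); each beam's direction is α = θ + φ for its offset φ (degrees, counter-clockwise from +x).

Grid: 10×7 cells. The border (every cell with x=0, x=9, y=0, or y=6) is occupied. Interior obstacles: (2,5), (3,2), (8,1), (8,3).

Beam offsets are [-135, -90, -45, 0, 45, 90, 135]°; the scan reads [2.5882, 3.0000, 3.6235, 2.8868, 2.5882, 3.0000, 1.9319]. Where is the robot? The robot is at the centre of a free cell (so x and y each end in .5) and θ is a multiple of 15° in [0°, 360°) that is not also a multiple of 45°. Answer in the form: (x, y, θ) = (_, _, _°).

(x, y, θ) = (5.5, 3.5, 60°)

Enumerate (i+0.5, j+0.5, θ) over the 36 free cells and 16 admissible headings. For each, cast all 7 beams and compare to the given ranges.
  (4.5, 4.5, 330°): beam 1 = 3.6235 ≠ 2.5882 ✗
  (6.5, 3.5, 15°): beam 1 = 2.8868 ≠ 2.5882 ✗
  (2.5, 4.5, 15°): beam 1 = 3.0000 ≠ 2.5882 ✗
  (2.5, 4.5, 60°): beam 1 = 1.9319 ≠ 2.5882 ✗
  …
  (5.5, 3.5, 60°): r_1=2.5882, r_2=3.0000, r_3=3.6235, r_4=2.8868, r_5=2.5882, r_6=3.0000, r_7=1.9319 — all match ✓
No second candidate reproduces the full scan.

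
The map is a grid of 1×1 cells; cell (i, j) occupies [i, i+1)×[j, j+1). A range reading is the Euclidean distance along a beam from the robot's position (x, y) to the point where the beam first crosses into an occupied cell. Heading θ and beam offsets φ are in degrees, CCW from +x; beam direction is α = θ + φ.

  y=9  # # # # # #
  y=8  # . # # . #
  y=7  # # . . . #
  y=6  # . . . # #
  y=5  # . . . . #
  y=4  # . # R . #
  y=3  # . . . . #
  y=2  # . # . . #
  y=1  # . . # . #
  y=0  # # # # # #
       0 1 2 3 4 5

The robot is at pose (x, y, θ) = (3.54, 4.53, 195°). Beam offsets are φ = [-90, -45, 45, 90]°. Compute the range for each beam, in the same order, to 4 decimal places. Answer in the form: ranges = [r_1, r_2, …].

beam 1: φ=-90°, α=105°
  direction (-0.2588, 0.9659); cell (3,4); t to first gridline: x 2.0864, y 0.4866 (then +3.8637 / +1.0353)
    (3,5) via y @ 0.4866
    (3,6) via y @ 1.5219
    (2,6) via x @ 2.0864
    (2,7) via y @ 2.5571
    (2,8) via y @ 3.5924  # hit
  → r_1 = 3.5924
beam 2: φ=-45°, α=150°
  direction (-0.8660, 0.5000); cell (3,4); t to first gridline: x 0.6235, y 0.9400 (then +1.1547 / +2.0000)
    (2,4) via x @ 0.6235  # hit
  → r_2 = 0.6235
beam 3: φ=45°, α=240°
  direction (-0.5000, -0.8660); cell (3,4); t to first gridline: x 1.0800, y 0.6120 (then +2.0000 / +1.1547)
    (3,3) via y @ 0.6120
    (2,3) via x @ 1.0800
    (2,2) via y @ 1.7667  # hit
  → r_3 = 1.7667
beam 4: φ=90°, α=285°
  direction (0.2588, -0.9659); cell (3,4); t to first gridline: x 1.7773, y 0.5487 (then +3.8637 / +1.0353)
    (3,3) via y @ 0.5487
    (3,2) via y @ 1.5840
    (4,2) via x @ 1.7773
    (4,1) via y @ 2.6192
    (4,0) via y @ 3.6545  # hit
  → r_4 = 3.6545

ranges = [3.5924, 0.6235, 1.7667, 3.6545]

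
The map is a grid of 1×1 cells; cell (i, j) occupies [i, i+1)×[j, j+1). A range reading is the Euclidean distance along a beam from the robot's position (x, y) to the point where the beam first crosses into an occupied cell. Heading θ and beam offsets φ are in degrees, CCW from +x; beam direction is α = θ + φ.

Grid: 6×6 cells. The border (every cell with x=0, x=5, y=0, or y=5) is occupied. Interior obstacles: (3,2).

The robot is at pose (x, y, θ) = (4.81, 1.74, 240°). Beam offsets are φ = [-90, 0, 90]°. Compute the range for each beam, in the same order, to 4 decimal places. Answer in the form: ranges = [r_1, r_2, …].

beam 1: φ=-90°, α=150°
  direction (-0.8660, 0.5000); cell (4,1); t to first gridline: x 0.9353, y 0.5200 (then +1.1547 / +2.0000)
    (4,2) via y @ 0.5200
    (3,2) via x @ 0.9353  # hit
  → r_1 = 0.9353
beam 2: φ=0°, α=240°
  direction (-0.5000, -0.8660); cell (4,1); t to first gridline: x 1.6200, y 0.8545 (then +2.0000 / +1.1547)
    (4,0) via y @ 0.8545  # hit
  → r_2 = 0.8545
beam 3: φ=90°, α=330°
  direction (0.8660, -0.5000); cell (4,1); t to first gridline: x 0.2194, y 1.4800 (then +1.1547 / +2.0000)
    (5,1) via x @ 0.2194  # hit
  → r_3 = 0.2194

ranges = [0.9353, 0.8545, 0.2194]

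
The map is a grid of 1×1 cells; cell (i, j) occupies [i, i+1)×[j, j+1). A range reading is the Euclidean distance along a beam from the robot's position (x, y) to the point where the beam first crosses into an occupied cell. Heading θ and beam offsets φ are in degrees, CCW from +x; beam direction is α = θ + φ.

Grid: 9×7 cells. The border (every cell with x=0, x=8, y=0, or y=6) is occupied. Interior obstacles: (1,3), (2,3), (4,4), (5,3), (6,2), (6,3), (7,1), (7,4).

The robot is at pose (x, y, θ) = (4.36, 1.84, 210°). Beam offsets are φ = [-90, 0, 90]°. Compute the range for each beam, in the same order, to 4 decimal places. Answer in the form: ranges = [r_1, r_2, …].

beam 1: φ=-90°, α=120°
  dir = (cos 120°, sin 120°) = (-0.5000, 0.8660); from cell (4,1)
  next x-line at t=0.7200, next y-line at t=0.1848; Δt_x=2.0000, Δt_y=1.1547
    y: enter (4,2) at t=0.1848
    x: enter (3,2) at t=0.7200
    y: enter (3,3) at t=1.3395
    y: enter (3,4) at t=2.4942
    x: enter (2,4) at t=2.7200
    y: enter (2,5) at t=3.6489
    x: enter (1,5) at t=4.7200
    y: enter (1,6) at t=4.8036 ← occupied
  → r_1 = 4.8036
beam 2: φ=0°, α=210°
  dir = (cos 210°, sin 210°) = (-0.8660, -0.5000); from cell (4,1)
  next x-line at t=0.4157, next y-line at t=1.6800; Δt_x=1.1547, Δt_y=2.0000
    x: enter (3,1) at t=0.4157
    x: enter (2,1) at t=1.5704
    y: enter (2,0) at t=1.6800 ← occupied
  → r_2 = 1.6800
beam 3: φ=90°, α=300°
  dir = (cos 300°, sin 300°) = (0.5000, -0.8660); from cell (4,1)
  next x-line at t=1.2800, next y-line at t=0.9699; Δt_x=2.0000, Δt_y=1.1547
    y: enter (4,0) at t=0.9699 ← occupied
  → r_3 = 0.9699

ranges = [4.8036, 1.6800, 0.9699]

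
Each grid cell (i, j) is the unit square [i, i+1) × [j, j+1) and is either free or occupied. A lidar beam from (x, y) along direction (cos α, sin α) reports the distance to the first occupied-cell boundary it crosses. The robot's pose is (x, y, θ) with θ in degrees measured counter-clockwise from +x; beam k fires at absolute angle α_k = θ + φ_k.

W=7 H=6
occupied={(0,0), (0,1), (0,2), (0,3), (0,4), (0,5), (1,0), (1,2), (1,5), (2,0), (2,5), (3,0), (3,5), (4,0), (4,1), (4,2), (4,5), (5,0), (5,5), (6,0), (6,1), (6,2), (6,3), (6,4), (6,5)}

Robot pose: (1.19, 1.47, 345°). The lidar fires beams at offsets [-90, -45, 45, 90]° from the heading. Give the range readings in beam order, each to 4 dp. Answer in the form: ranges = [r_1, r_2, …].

beam 1: φ=-90°, α=255°
  d=(-0.2588,-0.9659)  start (1,1)  tX=0.7341 tY=0.4866  stride 1/|dx|=3.8637 1/|dy|=1.0353
    cross y-line → (1,0), t=0.4866 (wall)
  → r_1 = 0.4866
beam 2: φ=-45°, α=300°
  d=(0.5000,-0.8660)  start (1,1)  tX=1.6200 tY=0.5427  stride 1/|dx|=2.0000 1/|dy|=1.1547
    cross y-line → (1,0), t=0.5427 (wall)
  → r_2 = 0.5427
beam 3: φ=45°, α=30°
  d=(0.8660,0.5000)  start (1,1)  tX=0.9353 tY=1.0600  stride 1/|dx|=1.1547 1/|dy|=2.0000
    cross x-line → (2,1), t=0.9353
    cross y-line → (2,2), t=1.0600
    cross x-line → (3,2), t=2.0900
    cross y-line → (3,3), t=3.0600
    cross x-line → (4,3), t=3.2447
    cross x-line → (5,3), t=4.3994
    cross y-line → (5,4), t=5.0600
    cross x-line → (6,4), t=5.5541 (wall)
  → r_3 = 5.5541
beam 4: φ=90°, α=75°
  d=(0.2588,0.9659)  start (1,1)  tX=3.1296 tY=0.5487  stride 1/|dx|=3.8637 1/|dy|=1.0353
    cross y-line → (1,2), t=0.5487 (wall)
  → r_4 = 0.5487

ranges = [0.4866, 0.5427, 5.5541, 0.5487]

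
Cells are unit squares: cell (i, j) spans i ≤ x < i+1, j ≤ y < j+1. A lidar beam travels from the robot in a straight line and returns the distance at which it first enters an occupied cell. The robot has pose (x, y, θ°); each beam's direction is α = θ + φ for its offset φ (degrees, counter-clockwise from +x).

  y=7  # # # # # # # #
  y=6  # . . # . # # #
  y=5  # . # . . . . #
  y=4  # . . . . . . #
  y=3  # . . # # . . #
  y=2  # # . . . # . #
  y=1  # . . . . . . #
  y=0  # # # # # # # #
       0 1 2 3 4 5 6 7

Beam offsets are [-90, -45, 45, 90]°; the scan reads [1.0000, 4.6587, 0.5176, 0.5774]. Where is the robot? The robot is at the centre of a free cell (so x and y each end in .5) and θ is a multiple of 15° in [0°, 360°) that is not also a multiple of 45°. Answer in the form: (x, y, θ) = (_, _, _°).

(x, y, θ) = (6.5, 1.5, 210°)

Candidates: 28 free-cell centres × 16 headings = 448 poses. Raycast each; keep the one whose scan matches to 4 dp.
  (5.5, 4.5, 75°): beam 1 = 1.5529 ≠ 1.0000 ✗
  (1.5, 6.5, 30°): beam 2 = 1.5529 ≠ 4.6587 ✗
  (2.5, 4.5, 30°): beam 2 = 1.9319 ≠ 4.6587 ✗
  (6.5, 3.5, 120°): beam 1 = 0.5774 ≠ 1.0000 ✗
  …
  (6.5, 1.5, 210°): r_1=1.0000, r_2=4.6587, r_3=0.5176, r_4=0.5774 — all match ✓
Unique over the lattice → pose = (6.5, 1.5, 210°).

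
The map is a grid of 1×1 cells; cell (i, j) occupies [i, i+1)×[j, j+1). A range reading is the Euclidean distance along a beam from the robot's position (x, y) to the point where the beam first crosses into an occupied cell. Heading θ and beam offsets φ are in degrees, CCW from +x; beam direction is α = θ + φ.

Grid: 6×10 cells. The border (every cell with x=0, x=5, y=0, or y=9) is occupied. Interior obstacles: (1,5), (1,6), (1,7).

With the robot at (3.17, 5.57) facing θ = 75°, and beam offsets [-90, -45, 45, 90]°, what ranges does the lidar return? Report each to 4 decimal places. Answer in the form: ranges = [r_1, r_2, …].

beam 1: φ=-90°, α=345°
  direction (0.9659, -0.2588); cell (3,5); t to first gridline: x 0.8593, y 2.2023 (then +1.0353 / +3.8637)
    (4,5) via x @ 0.8593
    (5,5) via x @ 1.8946  # hit
  → r_1 = 1.8946
beam 2: φ=-45°, α=30°
  direction (0.8660, 0.5000); cell (3,5); t to first gridline: x 0.9584, y 0.8600 (then +1.1547 / +2.0000)
    (3,6) via y @ 0.8600
    (4,6) via x @ 0.9584
    (5,6) via x @ 2.1131  # hit
  → r_2 = 2.1131
beam 3: φ=45°, α=120°
  direction (-0.5000, 0.8660); cell (3,5); t to first gridline: x 0.3400, y 0.4965 (then +2.0000 / +1.1547)
    (2,5) via x @ 0.3400
    (2,6) via y @ 0.4965
    (2,7) via y @ 1.6512
    (1,7) via x @ 2.3400  # hit
  → r_3 = 2.3400
beam 4: φ=90°, α=165°
  direction (-0.9659, 0.2588); cell (3,5); t to first gridline: x 0.1760, y 1.6614 (then +1.0353 / +3.8637)
    (2,5) via x @ 0.1760
    (1,5) via x @ 1.2113  # hit
  → r_4 = 1.2113

ranges = [1.8946, 2.1131, 2.3400, 1.2113]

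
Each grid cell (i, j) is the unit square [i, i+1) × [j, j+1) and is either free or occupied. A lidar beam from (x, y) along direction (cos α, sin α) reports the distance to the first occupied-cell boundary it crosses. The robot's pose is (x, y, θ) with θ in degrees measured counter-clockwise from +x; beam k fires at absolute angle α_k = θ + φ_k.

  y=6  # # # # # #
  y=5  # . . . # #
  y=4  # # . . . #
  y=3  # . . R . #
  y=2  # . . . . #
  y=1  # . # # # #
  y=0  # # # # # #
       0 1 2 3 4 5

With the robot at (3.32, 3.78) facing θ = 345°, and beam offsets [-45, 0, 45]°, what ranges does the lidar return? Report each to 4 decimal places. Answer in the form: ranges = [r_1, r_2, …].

ranges = [2.0554, 1.7393, 1.9399]

beam 1: φ=-45°, α=300°
  dir = (cos 300°, sin 300°) = (0.5000, -0.8660); from cell (3,3)
  next x-line at t=1.3600, next y-line at t=0.9007; Δt_x=2.0000, Δt_y=1.1547
    y: enter (3,2) at t=0.9007
    x: enter (4,2) at t=1.3600
    y: enter (4,1) at t=2.0554 ← occupied
  → r_1 = 2.0554
beam 2: φ=0°, α=345°
  dir = (cos 345°, sin 345°) = (0.9659, -0.2588); from cell (3,3)
  next x-line at t=0.7040, next y-line at t=3.0137; Δt_x=1.0353, Δt_y=3.8637
    x: enter (4,3) at t=0.7040
    x: enter (5,3) at t=1.7393 ← occupied
  → r_2 = 1.7393
beam 3: φ=45°, α=30°
  dir = (cos 30°, sin 30°) = (0.8660, 0.5000); from cell (3,3)
  next x-line at t=0.7852, next y-line at t=0.4400; Δt_x=1.1547, Δt_y=2.0000
    y: enter (3,4) at t=0.4400
    x: enter (4,4) at t=0.7852
    x: enter (5,4) at t=1.9399 ← occupied
  → r_3 = 1.9399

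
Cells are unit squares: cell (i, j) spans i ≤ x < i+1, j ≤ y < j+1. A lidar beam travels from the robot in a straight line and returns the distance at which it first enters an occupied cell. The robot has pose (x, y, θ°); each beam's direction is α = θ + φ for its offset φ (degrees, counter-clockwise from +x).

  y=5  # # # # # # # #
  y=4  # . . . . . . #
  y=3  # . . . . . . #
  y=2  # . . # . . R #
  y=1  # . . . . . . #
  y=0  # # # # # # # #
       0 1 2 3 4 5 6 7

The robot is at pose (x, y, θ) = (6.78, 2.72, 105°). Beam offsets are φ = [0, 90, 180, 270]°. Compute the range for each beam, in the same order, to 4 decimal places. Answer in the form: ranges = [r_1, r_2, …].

ranges = [2.3604, 5.9839, 0.8500, 0.2278]

beam 1: φ=0°, α=105°
  d=(-0.2588,0.9659)  start (6,2)  tX=3.0137 tY=0.2899  stride 1/|dx|=3.8637 1/|dy|=1.0353
    cross y-line → (6,3), t=0.2899
    cross y-line → (6,4), t=1.3252
    cross y-line → (6,5), t=2.3604 (wall)
  → r_1 = 2.3604
beam 2: φ=90°, α=195°
  d=(-0.9659,-0.2588)  start (6,2)  tX=0.8075 tY=2.7819  stride 1/|dx|=1.0353 1/|dy|=3.8637
    cross x-line → (5,2), t=0.8075
    cross x-line → (4,2), t=1.8428
    cross y-line → (4,1), t=2.7819
    cross x-line → (3,1), t=2.8781
    cross x-line → (2,1), t=3.9133
    cross x-line → (1,1), t=4.9486
    cross x-line → (0,1), t=5.9839 (wall)
  → r_2 = 5.9839
beam 3: φ=180°, α=285°
  d=(0.2588,-0.9659)  start (6,2)  tX=0.8500 tY=0.7454  stride 1/|dx|=3.8637 1/|dy|=1.0353
    cross y-line → (6,1), t=0.7454
    cross x-line → (7,1), t=0.8500 (wall)
  → r_3 = 0.8500
beam 4: φ=270°, α=15°
  d=(0.9659,0.2588)  start (6,2)  tX=0.2278 tY=1.0818  stride 1/|dx|=1.0353 1/|dy|=3.8637
    cross x-line → (7,2), t=0.2278 (wall)
  → r_4 = 0.2278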